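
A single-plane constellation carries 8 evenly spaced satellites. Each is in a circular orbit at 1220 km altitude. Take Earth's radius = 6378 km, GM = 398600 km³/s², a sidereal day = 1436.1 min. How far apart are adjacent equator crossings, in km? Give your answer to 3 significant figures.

383 km

Semi-major axis a = 6378 + 1220 = 7598 km. Period T = 2π√(a³/μ) = 2π√(7598³/398600) = 6591.1 s = 109.85 min.
Single-satellite node shift = (6591.1/86166) × 360° = 27.54°.
With 8 satellites evenly phased, successive equator crossings are 27.54/8 = 3.442° apart.
That is 3.442 × 111.3 = 383 km at the equator.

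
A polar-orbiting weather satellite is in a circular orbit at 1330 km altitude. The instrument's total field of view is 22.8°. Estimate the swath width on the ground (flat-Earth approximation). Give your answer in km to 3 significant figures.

536 km

Half-angle = 22.8°/2 = 11.4°.
Swath width ≈ 2h·tan(θ/2) = 2 × 1330 × tan(11.4°) = 536.4 km.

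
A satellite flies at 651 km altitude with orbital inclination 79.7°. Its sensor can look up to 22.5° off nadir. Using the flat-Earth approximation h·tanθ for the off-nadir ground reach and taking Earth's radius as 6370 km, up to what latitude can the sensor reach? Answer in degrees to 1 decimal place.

82.1°

For a prograde orbit the ground track reaches latitude ±i = ±79.7°.
Sensor half-swath on the ground ≈ 651·tan(22.5°) = 270 km = 2.43° of latitude.
Maximum observable latitude ≈ 79.7 + 2.43 = 82.1°.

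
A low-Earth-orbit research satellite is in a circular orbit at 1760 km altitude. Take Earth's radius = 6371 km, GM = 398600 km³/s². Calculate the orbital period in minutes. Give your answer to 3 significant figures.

Semi-major axis a = 6371 + 1760 = 8131 km. Period T = 2π√(a³/μ) = 2π√(8131³/398600) = 7296.7 s = 121.61 min.

122 min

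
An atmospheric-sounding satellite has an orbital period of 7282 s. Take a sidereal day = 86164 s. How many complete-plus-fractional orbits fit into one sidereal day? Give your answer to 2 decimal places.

11.83

Orbits per sidereal day = 86164 / 7282.0 = 11.832.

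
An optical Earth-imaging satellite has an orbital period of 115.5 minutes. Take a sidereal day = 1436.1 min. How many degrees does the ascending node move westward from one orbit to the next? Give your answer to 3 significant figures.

29.0°

T = 115.5 min = 6930.0 s.
During one orbit Earth rotates (6930.0 / 86166) × 360° = 28.95°.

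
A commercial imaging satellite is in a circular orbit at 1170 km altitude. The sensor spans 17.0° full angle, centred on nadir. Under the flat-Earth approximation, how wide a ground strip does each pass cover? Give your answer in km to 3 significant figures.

Half-angle = 17.0°/2 = 8.5°.
Swath width ≈ 2h·tan(θ/2) = 2 × 1170 × tan(8.5°) = 349.7 km.

350 km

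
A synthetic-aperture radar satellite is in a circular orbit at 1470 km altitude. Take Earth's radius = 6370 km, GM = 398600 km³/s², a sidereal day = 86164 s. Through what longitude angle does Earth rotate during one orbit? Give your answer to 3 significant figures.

Semi-major axis a = 6370 + 1470 = 7840 km. Period T = 2π√(a³/μ) = 2π√(7840³/398600) = 6908.5 s = 115.14 min.
During one orbit Earth rotates (6908.5 / 86164) × 360° = 28.86°.

28.9°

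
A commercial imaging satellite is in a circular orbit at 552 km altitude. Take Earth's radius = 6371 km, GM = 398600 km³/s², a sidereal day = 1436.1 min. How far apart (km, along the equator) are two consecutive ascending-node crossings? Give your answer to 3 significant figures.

Semi-major axis a = 6371 + 552 = 6923 km. Period T = 2π√(a³/μ) = 2π√(6923³/398600) = 5732.6 s = 95.54 min.
During one orbit Earth rotates (5732.6 / 86166) × 360° = 23.95°.
At the equator that is 23.95° × (2π·6371/360) km/° = 23.95 × 111.2 = 2663 km.

2660 km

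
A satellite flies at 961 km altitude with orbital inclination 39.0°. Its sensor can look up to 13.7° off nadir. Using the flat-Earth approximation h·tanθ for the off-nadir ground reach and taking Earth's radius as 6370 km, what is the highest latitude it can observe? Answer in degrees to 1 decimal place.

For a prograde orbit the ground track reaches latitude ±i = ±39.0°.
Sensor half-swath on the ground ≈ 961·tan(13.7°) = 234 km = 2.11° of latitude.
Maximum observable latitude ≈ 39.0 + 2.11 = 41.1°.

41.1°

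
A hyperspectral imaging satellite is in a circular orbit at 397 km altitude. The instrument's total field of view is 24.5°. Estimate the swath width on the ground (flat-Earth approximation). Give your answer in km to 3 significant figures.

172 km

Half-angle = 24.5°/2 = 12.25°.
Swath width ≈ 2h·tan(θ/2) = 2 × 397 × tan(12.25°) = 172.4 km.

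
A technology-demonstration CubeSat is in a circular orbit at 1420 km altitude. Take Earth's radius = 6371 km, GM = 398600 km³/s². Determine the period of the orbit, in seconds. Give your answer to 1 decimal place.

Semi-major axis a = 6371 + 1420 = 7791 km. Period T = 2π√(a³/μ) = 2π√(7791³/398600) = 6843.9 s = 114.06 min.

6843.9 seconds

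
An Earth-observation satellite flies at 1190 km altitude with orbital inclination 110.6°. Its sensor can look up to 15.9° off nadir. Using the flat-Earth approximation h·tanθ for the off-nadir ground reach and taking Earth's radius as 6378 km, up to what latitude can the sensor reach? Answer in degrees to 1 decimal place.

72.4°

Retrograde orbit: the ground track reaches ±(180° − i) = ±(180 − 110.6) = ±69.4°.
Sensor half-swath on the ground ≈ 1190·tan(15.9°) = 339 km = 3.05° of latitude.
Maximum observable latitude ≈ 69.4 + 3.05 = 72.4°.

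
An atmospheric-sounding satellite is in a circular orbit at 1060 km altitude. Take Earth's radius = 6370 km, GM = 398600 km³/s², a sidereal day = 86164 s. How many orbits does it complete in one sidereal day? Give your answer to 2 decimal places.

13.52

Semi-major axis a = 6370 + 1060 = 7430 km. Period T = 2π√(a³/μ) = 2π√(7430³/398600) = 6373.7 s = 106.23 min.
Orbits per sidereal day = 86164 / 6373.7 = 13.519.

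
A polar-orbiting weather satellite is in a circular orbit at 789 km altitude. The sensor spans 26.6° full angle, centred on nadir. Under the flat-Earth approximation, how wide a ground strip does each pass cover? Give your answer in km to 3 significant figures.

Half-angle = 26.6°/2 = 13.3°.
Swath width ≈ 2h·tan(θ/2) = 2 × 789 × tan(13.3°) = 373.0 km.

373 km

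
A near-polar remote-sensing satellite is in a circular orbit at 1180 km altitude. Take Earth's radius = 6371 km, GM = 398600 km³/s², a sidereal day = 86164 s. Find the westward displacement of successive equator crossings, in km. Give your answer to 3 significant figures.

3030 km

Semi-major axis a = 6371 + 1180 = 7551 km. Period T = 2π√(a³/μ) = 2π√(7551³/398600) = 6530.1 s = 108.83 min.
During one orbit Earth rotates (6530.1 / 86164) × 360° = 27.28°.
At the equator that is 27.28° × (2π·6371/360) km/° = 27.28 × 111.2 = 3034 km.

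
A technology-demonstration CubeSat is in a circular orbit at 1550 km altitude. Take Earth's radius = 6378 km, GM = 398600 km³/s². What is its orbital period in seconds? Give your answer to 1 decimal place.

7025.2 seconds

Semi-major axis a = 6378 + 1550 = 7928 km. Period T = 2π√(a³/μ) = 2π√(7928³/398600) = 7025.2 s = 117.09 min.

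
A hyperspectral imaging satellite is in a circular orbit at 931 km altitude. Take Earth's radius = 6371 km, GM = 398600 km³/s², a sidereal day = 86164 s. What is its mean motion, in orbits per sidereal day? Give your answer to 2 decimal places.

13.88

Semi-major axis a = 6371 + 931 = 7302 km. Period T = 2π√(a³/μ) = 2π√(7302³/398600) = 6209.7 s = 103.50 min.
Orbits per sidereal day = 86164 / 6209.7 = 13.876.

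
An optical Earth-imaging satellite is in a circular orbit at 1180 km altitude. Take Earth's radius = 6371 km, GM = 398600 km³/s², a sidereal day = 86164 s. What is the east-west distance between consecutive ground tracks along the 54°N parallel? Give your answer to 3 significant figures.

Semi-major axis a = 6371 + 1180 = 7551 km. Period T = 2π√(a³/μ) = 2π√(7551³/398600) = 6530.1 s = 108.83 min.
Node shift per orbit = (6530.1/86164) × 360° = 27.28°.
Equatorial spacing = 27.28 × 111.2 km/° = 3034 km.
At 54° latitude, spacing = 3034 × cos(54°) = 1783 km.

1780 km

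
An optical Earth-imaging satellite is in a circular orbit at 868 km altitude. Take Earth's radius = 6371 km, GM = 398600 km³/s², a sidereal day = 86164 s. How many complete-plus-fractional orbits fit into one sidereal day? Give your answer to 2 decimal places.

Semi-major axis a = 6371 + 868 = 7239 km. Period T = 2π√(a³/μ) = 2π√(7239³/398600) = 6129.6 s = 102.16 min.
Orbits per sidereal day = 86164 / 6129.6 = 14.057.

14.06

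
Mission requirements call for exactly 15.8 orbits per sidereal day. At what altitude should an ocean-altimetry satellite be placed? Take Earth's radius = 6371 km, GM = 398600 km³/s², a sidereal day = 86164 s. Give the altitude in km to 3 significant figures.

Required period T = 86164 / 15.8 = 5453.4 s.
From T = 2π√(a³/μ): a = (μ T²/4π²)^(1/3) = (398600 × 5453.4² / 4π²)^(1/3) = 6696 km.
Altitude h = a − R = 6696 − 6371 = 325 km.

325 km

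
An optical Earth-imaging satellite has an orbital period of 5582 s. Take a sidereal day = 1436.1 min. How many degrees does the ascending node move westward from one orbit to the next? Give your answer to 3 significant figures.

23.3°

During one orbit Earth rotates (5582.0 / 86166) × 360° = 23.32°.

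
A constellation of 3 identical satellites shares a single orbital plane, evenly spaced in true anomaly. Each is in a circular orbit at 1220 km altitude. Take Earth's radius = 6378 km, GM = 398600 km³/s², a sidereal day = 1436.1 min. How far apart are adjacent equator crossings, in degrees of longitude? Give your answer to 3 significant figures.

9.18°

Semi-major axis a = 6378 + 1220 = 7598 km. Period T = 2π√(a³/μ) = 2π√(7598³/398600) = 6591.1 s = 109.85 min.
Single-satellite node shift = (6591.1/86166) × 360° = 27.54°.
With 3 satellites evenly phased, successive equator crossings are 27.54/3 = 9.179° apart.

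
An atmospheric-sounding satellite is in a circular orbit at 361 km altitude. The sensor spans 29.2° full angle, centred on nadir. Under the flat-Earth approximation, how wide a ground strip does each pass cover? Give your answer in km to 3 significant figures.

188 km

Half-angle = 29.2°/2 = 14.6°.
Swath width ≈ 2h·tan(θ/2) = 2 × 361 × tan(14.6°) = 188.1 km.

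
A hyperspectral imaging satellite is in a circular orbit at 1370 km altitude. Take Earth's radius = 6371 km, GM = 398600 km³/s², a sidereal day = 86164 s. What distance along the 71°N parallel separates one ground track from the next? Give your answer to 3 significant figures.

Semi-major axis a = 6371 + 1370 = 7741 km. Period T = 2π√(a³/μ) = 2π√(7741³/398600) = 6778.1 s = 112.97 min.
Node shift per orbit = (6778.1/86164) × 360° = 28.32°.
Equatorial spacing = 28.32 × 111.2 km/° = 3149 km.
At 71° latitude, spacing = 3149 × cos(71°) = 1025 km.

1030 km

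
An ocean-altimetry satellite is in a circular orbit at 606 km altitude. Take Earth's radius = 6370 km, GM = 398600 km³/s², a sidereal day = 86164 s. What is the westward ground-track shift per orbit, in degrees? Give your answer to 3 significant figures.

Semi-major axis a = 6370 + 606 = 6976 km. Period T = 2π√(a³/μ) = 2π√(6976³/398600) = 5798.6 s = 96.64 min.
During one orbit Earth rotates (5798.6 / 86164) × 360° = 24.23°.

24.2°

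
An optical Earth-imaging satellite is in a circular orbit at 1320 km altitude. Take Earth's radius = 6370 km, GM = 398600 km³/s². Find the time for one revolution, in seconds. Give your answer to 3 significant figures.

Semi-major axis a = 6370 + 1320 = 7690 km. Period T = 2π√(a³/μ) = 2π√(7690³/398600) = 6711.2 s = 111.85 min.

6710 seconds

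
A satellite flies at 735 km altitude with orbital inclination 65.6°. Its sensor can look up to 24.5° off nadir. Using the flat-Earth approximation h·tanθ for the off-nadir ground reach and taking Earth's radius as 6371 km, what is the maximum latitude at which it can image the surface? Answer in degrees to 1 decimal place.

For a prograde orbit the ground track reaches latitude ±i = ±65.6°.
Sensor half-swath on the ground ≈ 735·tan(24.5°) = 335 km = 3.01° of latitude.
Maximum observable latitude ≈ 65.6 + 3.01 = 68.6°.

68.6°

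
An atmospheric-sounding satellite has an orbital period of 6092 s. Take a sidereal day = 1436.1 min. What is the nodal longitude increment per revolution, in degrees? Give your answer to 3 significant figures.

During one orbit Earth rotates (6092.0 / 86166) × 360° = 25.45°.

25.5°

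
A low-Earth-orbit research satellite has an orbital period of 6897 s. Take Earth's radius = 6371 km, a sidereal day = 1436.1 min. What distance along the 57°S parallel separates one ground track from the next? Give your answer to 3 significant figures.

1750 km

Node shift per orbit = (6897.0/86166) × 360° = 28.82°.
Equatorial spacing = 28.82 × 111.2 km/° = 3204 km.
At 57° latitude, spacing = 3204 × cos(57°) = 1745 km.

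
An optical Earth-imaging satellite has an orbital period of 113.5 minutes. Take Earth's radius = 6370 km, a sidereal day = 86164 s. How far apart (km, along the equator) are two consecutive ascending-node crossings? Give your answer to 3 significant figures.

T = 113.5 min = 6810.0 s.
During one orbit Earth rotates (6810.0 / 86164) × 360° = 28.45°.
At the equator that is 28.45° × (2π·6370/360) km/° = 28.45 × 111.2 = 3163 km.

3160 km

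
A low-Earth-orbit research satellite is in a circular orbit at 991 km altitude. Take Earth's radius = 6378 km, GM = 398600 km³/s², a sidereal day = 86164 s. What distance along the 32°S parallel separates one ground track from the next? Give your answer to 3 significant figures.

2480 km

Semi-major axis a = 6378 + 991 = 7369 km. Period T = 2π√(a³/μ) = 2π√(7369³/398600) = 6295.4 s = 104.92 min.
Node shift per orbit = (6295.4/86164) × 360° = 26.30°.
Equatorial spacing = 26.30 × 111.3 km/° = 2928 km.
At 32° latitude, spacing = 2928 × cos(32°) = 2483 km.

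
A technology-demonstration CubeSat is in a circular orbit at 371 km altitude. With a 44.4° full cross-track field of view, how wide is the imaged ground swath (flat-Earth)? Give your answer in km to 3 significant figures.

Half-angle = 44.4°/2 = 22.2°.
Swath width ≈ 2h·tan(θ/2) = 2 × 371 × tan(22.2°) = 302.8 km.

303 km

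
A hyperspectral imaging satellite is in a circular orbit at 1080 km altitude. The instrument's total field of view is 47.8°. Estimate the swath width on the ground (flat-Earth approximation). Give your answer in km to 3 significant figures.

Half-angle = 47.8°/2 = 23.9°.
Swath width ≈ 2h·tan(θ/2) = 2 × 1080 × tan(23.9°) = 957.2 km.

957 km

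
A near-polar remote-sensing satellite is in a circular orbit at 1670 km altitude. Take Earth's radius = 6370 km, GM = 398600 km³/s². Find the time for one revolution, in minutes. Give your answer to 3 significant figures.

Semi-major axis a = 6370 + 1670 = 8040 km. Period T = 2π√(a³/μ) = 2π√(8040³/398600) = 7174.6 s = 119.58 min.

120 min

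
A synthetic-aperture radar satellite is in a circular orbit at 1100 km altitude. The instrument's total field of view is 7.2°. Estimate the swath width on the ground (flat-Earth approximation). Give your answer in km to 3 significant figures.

138 km

Half-angle = 7.2°/2 = 3.6°.
Swath width ≈ 2h·tan(θ/2) = 2 × 1100 × tan(3.6°) = 138.4 km.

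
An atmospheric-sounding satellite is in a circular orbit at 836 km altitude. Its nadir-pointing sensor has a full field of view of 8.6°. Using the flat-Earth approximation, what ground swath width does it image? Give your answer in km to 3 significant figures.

Half-angle = 8.6°/2 = 4.3°.
Swath width ≈ 2h·tan(θ/2) = 2 × 836 × tan(4.3°) = 125.7 km.

126 km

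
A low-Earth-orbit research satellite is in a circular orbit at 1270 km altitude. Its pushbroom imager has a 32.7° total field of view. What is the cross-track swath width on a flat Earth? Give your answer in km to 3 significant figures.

Half-angle = 32.7°/2 = 16.35°.
Swath width ≈ 2h·tan(θ/2) = 2 × 1270 × tan(16.35°) = 745.2 km.

745 km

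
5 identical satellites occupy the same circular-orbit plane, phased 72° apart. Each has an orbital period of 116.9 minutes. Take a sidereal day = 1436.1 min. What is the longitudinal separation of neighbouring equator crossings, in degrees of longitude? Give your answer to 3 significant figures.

5.86°

T = 116.9 min = 7014.0 s.
Single-satellite node shift = (7014.0/86166) × 360° = 29.30°.
With 5 satellites evenly phased, successive equator crossings are 29.30/5 = 5.861° apart.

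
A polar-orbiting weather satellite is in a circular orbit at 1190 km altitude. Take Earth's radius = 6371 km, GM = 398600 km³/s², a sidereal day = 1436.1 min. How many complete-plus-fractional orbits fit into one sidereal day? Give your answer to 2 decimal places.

Semi-major axis a = 6371 + 1190 = 7561 km. Period T = 2π√(a³/μ) = 2π√(7561³/398600) = 6543.0 s = 109.05 min.
Orbits per sidereal day = 86166 / 6543.0 = 13.169.

13.17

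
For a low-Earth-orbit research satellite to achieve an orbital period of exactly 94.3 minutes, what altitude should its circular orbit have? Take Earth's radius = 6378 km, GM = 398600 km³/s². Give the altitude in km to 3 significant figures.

485 km

T = 94.3 min = 5658.0 s.
From T = 2π√(a³/μ): a = (μ T²/4π²)^(1/3) = (398600 × 5658.0² / 4π²)^(1/3) = 6863 km.
Altitude h = a − R = 6863 − 6378 = 485 km.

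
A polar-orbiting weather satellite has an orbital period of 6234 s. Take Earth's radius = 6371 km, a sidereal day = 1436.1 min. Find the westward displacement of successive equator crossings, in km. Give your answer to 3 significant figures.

2900 km

During one orbit Earth rotates (6234.0 / 86166) × 360° = 26.05°.
At the equator that is 26.05° × (2π·6371/360) km/° = 26.05 × 111.2 = 2896 km.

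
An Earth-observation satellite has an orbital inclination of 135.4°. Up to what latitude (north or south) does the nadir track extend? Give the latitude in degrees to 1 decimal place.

Retrograde orbit: the ground track reaches ±(180° − i) = ±(180 − 135.4) = ±44.6°.

44.6°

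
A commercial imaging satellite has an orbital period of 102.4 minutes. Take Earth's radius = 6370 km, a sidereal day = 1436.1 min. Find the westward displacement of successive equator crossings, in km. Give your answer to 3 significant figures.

2850 km

T = 102.4 min = 6144.0 s.
During one orbit Earth rotates (6144.0 / 86166) × 360° = 25.67°.
At the equator that is 25.67° × (2π·6370/360) km/° = 25.67 × 111.2 = 2854 km.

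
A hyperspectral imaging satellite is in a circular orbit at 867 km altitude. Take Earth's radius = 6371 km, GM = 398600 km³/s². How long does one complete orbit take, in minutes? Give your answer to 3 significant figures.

Semi-major axis a = 6371 + 867 = 7238 km. Period T = 2π√(a³/μ) = 2π√(7238³/398600) = 6128.3 s = 102.14 min.

102 min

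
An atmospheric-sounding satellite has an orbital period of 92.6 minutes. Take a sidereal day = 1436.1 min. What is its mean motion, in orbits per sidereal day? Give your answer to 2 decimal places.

T = 92.6 min = 5556.0 s.
Orbits per sidereal day = 86166 / 5556.0 = 15.509.

15.51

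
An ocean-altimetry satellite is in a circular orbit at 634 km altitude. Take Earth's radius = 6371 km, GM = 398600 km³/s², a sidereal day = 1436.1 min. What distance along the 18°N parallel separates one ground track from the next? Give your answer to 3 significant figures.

Semi-major axis a = 6371 + 634 = 7005 km. Period T = 2π√(a³/μ) = 2π√(7005³/398600) = 5834.8 s = 97.25 min.
Node shift per orbit = (5834.8/86166) × 360° = 24.38°.
Equatorial spacing = 24.38 × 111.2 km/° = 2711 km.
At 18° latitude, spacing = 2711 × cos(18°) = 2578 km.

2580 km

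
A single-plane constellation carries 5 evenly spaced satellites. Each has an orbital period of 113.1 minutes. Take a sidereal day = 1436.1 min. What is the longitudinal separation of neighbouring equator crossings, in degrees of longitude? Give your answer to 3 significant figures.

5.67°

T = 113.1 min = 6786.0 s.
Single-satellite node shift = (6786.0/86166) × 360° = 28.35°.
With 5 satellites evenly phased, successive equator crossings are 28.35/5 = 5.670° apart.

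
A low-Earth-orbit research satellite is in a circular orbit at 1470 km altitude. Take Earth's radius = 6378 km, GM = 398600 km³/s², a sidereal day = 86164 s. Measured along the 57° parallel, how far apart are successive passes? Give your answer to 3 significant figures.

Semi-major axis a = 6378 + 1470 = 7848 km. Period T = 2π√(a³/μ) = 2π√(7848³/398600) = 6919.1 s = 115.32 min.
Node shift per orbit = (6919.1/86164) × 360° = 28.91°.
Equatorial spacing = 28.91 × 111.3 km/° = 3218 km.
At 57° latitude, spacing = 3218 × cos(57°) = 1753 km.

1750 km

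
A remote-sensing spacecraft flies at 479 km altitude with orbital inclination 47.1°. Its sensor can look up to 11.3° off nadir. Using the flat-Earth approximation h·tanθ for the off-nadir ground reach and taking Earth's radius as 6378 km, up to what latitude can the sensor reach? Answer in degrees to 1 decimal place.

For a prograde orbit the ground track reaches latitude ±i = ±47.1°.
Sensor half-swath on the ground ≈ 479·tan(11.3°) = 96 km = 0.86° of latitude.
Maximum observable latitude ≈ 47.1 + 0.86 = 48.0°.

48.0°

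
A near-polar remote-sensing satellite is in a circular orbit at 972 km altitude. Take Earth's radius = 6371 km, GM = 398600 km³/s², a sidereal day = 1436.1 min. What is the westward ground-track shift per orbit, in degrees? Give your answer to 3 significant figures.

Semi-major axis a = 6371 + 972 = 7343 km. Period T = 2π√(a³/μ) = 2π√(7343³/398600) = 6262.1 s = 104.37 min.
During one orbit Earth rotates (6262.1 / 86166) × 360° = 26.16°.

26.2°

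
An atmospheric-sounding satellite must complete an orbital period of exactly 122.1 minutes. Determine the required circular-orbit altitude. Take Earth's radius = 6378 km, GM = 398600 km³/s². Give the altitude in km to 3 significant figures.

T = 122.1 min = 7326.0 s.
From T = 2π√(a³/μ): a = (μ T²/4π²)^(1/3) = (398600 × 7326.0² / 4π²)^(1/3) = 8153 km.
Altitude h = a − R = 8153 − 6378 = 1775 km.

1770 km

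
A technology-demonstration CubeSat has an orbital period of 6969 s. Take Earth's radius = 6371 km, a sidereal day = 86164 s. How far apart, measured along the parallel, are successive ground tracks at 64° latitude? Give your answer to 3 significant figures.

1420 km

Node shift per orbit = (6969.0/86164) × 360° = 29.12°.
Equatorial spacing = 29.12 × 111.2 km/° = 3238 km.
At 64° latitude, spacing = 3238 × cos(64°) = 1419 km.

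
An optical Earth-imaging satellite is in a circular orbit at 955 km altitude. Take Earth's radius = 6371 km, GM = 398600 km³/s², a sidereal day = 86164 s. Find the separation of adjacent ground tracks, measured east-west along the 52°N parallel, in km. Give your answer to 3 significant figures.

1780 km

Semi-major axis a = 6371 + 955 = 7326 km. Period T = 2π√(a³/μ) = 2π√(7326³/398600) = 6240.4 s = 104.01 min.
Node shift per orbit = (6240.4/86164) × 360° = 26.07°.
Equatorial spacing = 26.07 × 111.2 km/° = 2899 km.
At 52° latitude, spacing = 2899 × cos(52°) = 1785 km.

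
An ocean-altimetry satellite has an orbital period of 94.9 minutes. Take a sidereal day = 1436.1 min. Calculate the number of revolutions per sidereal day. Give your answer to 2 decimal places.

15.13

T = 94.9 min = 5694.0 s.
Orbits per sidereal day = 86166 / 5694.0 = 15.133.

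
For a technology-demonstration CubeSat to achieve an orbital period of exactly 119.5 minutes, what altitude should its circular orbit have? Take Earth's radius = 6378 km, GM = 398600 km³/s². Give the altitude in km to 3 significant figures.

T = 119.5 min = 7170.0 s.
From T = 2π√(a³/μ): a = (μ T²/4π²)^(1/3) = (398600 × 7170.0² / 4π²)^(1/3) = 8037 km.
Altitude h = a − R = 8037 − 6378 = 1659 km.

1660 km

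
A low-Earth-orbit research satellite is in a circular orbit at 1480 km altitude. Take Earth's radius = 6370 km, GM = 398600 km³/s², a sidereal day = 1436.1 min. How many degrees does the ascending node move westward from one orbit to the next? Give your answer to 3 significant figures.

Semi-major axis a = 6370 + 1480 = 7850 km. Period T = 2π√(a³/μ) = 2π√(7850³/398600) = 6921.7 s = 115.36 min.
During one orbit Earth rotates (6921.7 / 86166) × 360° = 28.92°.

28.9°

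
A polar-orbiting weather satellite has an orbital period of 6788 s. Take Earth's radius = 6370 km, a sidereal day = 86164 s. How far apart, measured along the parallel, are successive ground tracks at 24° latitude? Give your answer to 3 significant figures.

Node shift per orbit = (6788.0/86164) × 360° = 28.36°.
Equatorial spacing = 28.36 × 111.2 km/° = 3153 km.
At 24° latitude, spacing = 3153 × cos(24°) = 2880 km.

2880 km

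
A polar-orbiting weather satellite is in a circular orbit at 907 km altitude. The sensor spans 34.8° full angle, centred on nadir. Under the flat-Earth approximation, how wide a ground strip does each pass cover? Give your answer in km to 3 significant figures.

568 km

Half-angle = 34.8°/2 = 17.4°.
Swath width ≈ 2h·tan(θ/2) = 2 × 907 × tan(17.4°) = 568.5 km.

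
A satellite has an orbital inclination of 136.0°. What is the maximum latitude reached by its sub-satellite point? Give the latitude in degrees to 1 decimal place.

44.0°

Retrograde orbit: the ground track reaches ±(180° − i) = ±(180 − 136.0) = ±44.0°.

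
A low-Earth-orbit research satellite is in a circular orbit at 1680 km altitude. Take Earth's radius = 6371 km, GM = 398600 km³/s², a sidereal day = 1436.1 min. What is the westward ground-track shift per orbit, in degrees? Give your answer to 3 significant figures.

30.0°

Semi-major axis a = 6371 + 1680 = 8051 km. Period T = 2π√(a³/μ) = 2π√(8051³/398600) = 7189.3 s = 119.82 min.
During one orbit Earth rotates (7189.3 / 86166) × 360° = 30.04°.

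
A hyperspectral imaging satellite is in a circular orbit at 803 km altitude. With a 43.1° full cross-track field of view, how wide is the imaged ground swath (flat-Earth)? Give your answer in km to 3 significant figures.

Half-angle = 43.1°/2 = 21.55°.
Swath width ≈ 2h·tan(θ/2) = 2 × 803 × tan(21.55°) = 634.2 km.

634 km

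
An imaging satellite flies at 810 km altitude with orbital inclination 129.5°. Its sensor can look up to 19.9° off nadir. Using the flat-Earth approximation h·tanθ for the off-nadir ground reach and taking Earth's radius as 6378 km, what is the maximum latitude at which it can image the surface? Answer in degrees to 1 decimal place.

Retrograde orbit: the ground track reaches ±(180° − i) = ±(180 − 129.5) = ±50.5°.
Sensor half-swath on the ground ≈ 810·tan(19.9°) = 293 km = 2.63° of latitude.
Maximum observable latitude ≈ 50.5 + 2.63 = 53.1°.

53.1°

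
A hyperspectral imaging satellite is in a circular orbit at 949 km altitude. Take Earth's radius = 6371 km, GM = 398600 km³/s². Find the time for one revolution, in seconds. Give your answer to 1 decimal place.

Semi-major axis a = 6371 + 949 = 7320 km. Period T = 2π√(a³/μ) = 2π√(7320³/398600) = 6232.7 s = 103.88 min.

6232.7 seconds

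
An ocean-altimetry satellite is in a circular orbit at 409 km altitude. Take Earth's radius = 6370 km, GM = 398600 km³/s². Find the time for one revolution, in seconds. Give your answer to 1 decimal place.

Semi-major axis a = 6370 + 409 = 6779 km. Period T = 2π√(a³/μ) = 2π√(6779³/398600) = 5554.7 s = 92.58 min.

5554.7 seconds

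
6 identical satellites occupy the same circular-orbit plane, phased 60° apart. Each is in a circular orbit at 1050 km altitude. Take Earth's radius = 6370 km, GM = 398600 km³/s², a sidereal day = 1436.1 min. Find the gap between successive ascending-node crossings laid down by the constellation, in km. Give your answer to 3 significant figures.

492 km

Semi-major axis a = 6370 + 1050 = 7420 km. Period T = 2π√(a³/μ) = 2π√(7420³/398600) = 6360.9 s = 106.01 min.
Single-satellite node shift = (6360.9/86166) × 360° = 26.58°.
With 6 satellites evenly phased, successive equator crossings are 26.58/6 = 4.429° apart.
That is 4.429 × 111.2 = 492 km at the equator.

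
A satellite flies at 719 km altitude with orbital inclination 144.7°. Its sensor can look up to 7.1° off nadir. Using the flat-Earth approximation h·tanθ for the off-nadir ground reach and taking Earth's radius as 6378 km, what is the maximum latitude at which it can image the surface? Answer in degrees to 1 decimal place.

Retrograde orbit: the ground track reaches ±(180° − i) = ±(180 − 144.7) = ±35.3°.
Sensor half-swath on the ground ≈ 719·tan(7.1°) = 90 km = 0.80° of latitude.
Maximum observable latitude ≈ 35.3 + 0.80 = 36.1°.

36.1°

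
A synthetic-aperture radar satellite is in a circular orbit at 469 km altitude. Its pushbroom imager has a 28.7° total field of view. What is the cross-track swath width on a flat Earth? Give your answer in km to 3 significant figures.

240 km

Half-angle = 28.7°/2 = 14.35°.
Swath width ≈ 2h·tan(θ/2) = 2 × 469 × tan(14.35°) = 240.0 km.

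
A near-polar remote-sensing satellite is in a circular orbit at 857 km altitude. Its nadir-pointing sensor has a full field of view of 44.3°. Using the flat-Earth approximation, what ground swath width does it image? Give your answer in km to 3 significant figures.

698 km

Half-angle = 44.3°/2 = 22.15°.
Swath width ≈ 2h·tan(θ/2) = 2 × 857 × tan(22.15°) = 697.7 km.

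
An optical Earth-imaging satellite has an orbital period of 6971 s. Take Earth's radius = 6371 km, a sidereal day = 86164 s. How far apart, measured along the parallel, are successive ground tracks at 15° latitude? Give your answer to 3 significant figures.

Node shift per orbit = (6971.0/86164) × 360° = 29.13°.
Equatorial spacing = 29.13 × 111.2 km/° = 3239 km.
At 15° latitude, spacing = 3239 × cos(15°) = 3128 km.

3130 km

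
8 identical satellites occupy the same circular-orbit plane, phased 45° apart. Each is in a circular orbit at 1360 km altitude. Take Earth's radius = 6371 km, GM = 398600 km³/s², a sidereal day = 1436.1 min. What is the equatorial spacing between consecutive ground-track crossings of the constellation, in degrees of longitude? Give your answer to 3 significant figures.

Semi-major axis a = 6371 + 1360 = 7731 km. Period T = 2π√(a³/μ) = 2π√(7731³/398600) = 6765.0 s = 112.75 min.
Single-satellite node shift = (6765.0/86166) × 360° = 28.26°.
With 8 satellites evenly phased, successive equator crossings are 28.26/8 = 3.533° apart.

3.53°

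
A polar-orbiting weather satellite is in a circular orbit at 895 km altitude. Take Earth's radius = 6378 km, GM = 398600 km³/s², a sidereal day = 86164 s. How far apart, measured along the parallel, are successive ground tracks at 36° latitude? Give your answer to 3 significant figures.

Semi-major axis a = 6378 + 895 = 7273 km. Period T = 2π√(a³/μ) = 2π√(7273³/398600) = 6172.8 s = 102.88 min.
Node shift per orbit = (6172.8/86164) × 360° = 25.79°.
Equatorial spacing = 25.79 × 111.3 km/° = 2871 km.
At 36° latitude, spacing = 2871 × cos(36°) = 2323 km.

2320 km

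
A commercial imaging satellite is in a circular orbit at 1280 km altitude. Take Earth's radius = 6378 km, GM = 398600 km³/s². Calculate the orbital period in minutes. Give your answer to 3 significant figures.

Semi-major axis a = 6378 + 1280 = 7658 km. Period T = 2π√(a³/μ) = 2π√(7658³/398600) = 6669.4 s = 111.16 min.

111 min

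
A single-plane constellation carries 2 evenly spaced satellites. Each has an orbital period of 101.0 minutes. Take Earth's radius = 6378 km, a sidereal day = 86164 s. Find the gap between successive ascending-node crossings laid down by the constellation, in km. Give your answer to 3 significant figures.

T = 101.0 min = 6060.0 s.
Single-satellite node shift = (6060.0/86164) × 360° = 25.32°.
With 2 satellites evenly phased, successive equator crossings are 25.32/2 = 12.660° apart.
That is 12.660 × 111.3 = 1409 km at the equator.

1410 km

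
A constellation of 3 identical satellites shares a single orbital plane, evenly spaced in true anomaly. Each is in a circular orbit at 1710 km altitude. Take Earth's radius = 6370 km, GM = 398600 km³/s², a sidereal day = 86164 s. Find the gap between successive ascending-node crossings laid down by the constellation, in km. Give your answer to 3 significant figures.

1120 km

Semi-major axis a = 6370 + 1710 = 8080 km. Period T = 2π√(a³/μ) = 2π√(8080³/398600) = 7228.2 s = 120.47 min.
Single-satellite node shift = (7228.2/86164) × 360° = 30.20°.
With 3 satellites evenly phased, successive equator crossings are 30.20/3 = 10.067° apart.
That is 10.067 × 111.2 = 1119 km at the equator.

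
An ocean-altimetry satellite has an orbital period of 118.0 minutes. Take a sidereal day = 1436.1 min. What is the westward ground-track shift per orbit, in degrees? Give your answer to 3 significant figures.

T = 118.0 min = 7080.0 s.
During one orbit Earth rotates (7080.0 / 86166) × 360° = 29.58°.

29.6°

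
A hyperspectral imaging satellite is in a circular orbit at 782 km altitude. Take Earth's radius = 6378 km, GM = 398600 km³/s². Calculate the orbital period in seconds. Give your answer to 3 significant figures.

Semi-major axis a = 6378 + 782 = 7160 km. Period T = 2π√(a³/μ) = 2π√(7160³/398600) = 6029.5 s = 100.49 min.

6030 seconds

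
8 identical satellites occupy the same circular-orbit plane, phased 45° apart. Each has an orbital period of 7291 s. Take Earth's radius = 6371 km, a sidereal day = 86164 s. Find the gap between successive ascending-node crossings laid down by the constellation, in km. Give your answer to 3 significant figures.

Single-satellite node shift = (7291.0/86164) × 360° = 30.46°.
With 8 satellites evenly phased, successive equator crossings are 30.46/8 = 3.808° apart.
That is 3.808 × 111.2 = 423 km at the equator.

423 km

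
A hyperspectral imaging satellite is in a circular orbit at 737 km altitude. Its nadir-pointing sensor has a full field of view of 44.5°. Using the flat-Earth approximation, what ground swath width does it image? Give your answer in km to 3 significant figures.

603 km

Half-angle = 44.5°/2 = 22.25°.
Swath width ≈ 2h·tan(θ/2) = 2 × 737 × tan(22.25°) = 603.0 km.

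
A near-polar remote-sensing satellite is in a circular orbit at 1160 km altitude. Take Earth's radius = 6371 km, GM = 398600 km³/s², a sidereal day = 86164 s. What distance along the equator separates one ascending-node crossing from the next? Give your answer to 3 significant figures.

Semi-major axis a = 6371 + 1160 = 7531 km. Period T = 2π√(a³/μ) = 2π√(7531³/398600) = 6504.1 s = 108.40 min.
During one orbit Earth rotates (6504.1 / 86164) × 360° = 27.17°.
At the equator that is 27.17° × (2π·6371/360) km/° = 27.17 × 111.2 = 3022 km.

3020 km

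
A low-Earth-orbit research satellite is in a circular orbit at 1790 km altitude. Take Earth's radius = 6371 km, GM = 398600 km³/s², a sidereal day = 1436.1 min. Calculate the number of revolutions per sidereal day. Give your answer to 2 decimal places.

Semi-major axis a = 6371 + 1790 = 8161 km. Period T = 2π√(a³/μ) = 2π√(8161³/398600) = 7337.1 s = 122.29 min.
Orbits per sidereal day = 86166 / 7337.1 = 11.744.

11.74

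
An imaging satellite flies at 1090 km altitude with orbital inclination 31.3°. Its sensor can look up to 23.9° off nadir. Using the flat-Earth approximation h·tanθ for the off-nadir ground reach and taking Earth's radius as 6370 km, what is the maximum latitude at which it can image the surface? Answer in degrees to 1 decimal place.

35.6°

For a prograde orbit the ground track reaches latitude ±i = ±31.3°.
Sensor half-swath on the ground ≈ 1090·tan(23.9°) = 483 km = 4.34° of latitude.
Maximum observable latitude ≈ 31.3 + 4.34 = 35.6°.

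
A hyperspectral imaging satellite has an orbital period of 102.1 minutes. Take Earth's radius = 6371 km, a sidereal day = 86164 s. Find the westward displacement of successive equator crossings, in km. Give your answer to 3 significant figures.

2850 km

T = 102.1 min = 6126.0 s.
During one orbit Earth rotates (6126.0 / 86164) × 360° = 25.59°.
At the equator that is 25.59° × (2π·6371/360) km/° = 25.59 × 111.2 = 2846 km.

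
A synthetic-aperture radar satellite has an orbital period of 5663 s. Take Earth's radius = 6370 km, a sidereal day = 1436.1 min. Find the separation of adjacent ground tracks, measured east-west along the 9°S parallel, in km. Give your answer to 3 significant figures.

2600 km

Node shift per orbit = (5663.0/86166) × 360° = 23.66°.
Equatorial spacing = 23.66 × 111.2 km/° = 2630 km.
At 9° latitude, spacing = 2630 × cos(9°) = 2598 km.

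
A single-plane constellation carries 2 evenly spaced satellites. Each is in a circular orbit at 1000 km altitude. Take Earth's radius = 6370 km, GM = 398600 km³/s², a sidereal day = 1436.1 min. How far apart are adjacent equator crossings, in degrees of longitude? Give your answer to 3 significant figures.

13.2°

Semi-major axis a = 6370 + 1000 = 7370 km. Period T = 2π√(a³/μ) = 2π√(7370³/398600) = 6296.7 s = 104.94 min.
Single-satellite node shift = (6296.7/86166) × 360° = 26.31°.
With 2 satellites evenly phased, successive equator crossings are 26.31/2 = 13.154° apart.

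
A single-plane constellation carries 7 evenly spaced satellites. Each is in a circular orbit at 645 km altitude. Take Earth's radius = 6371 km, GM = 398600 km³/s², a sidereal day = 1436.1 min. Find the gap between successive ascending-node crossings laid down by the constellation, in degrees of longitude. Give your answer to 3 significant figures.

3.49°

Semi-major axis a = 6371 + 645 = 7016 km. Period T = 2π√(a³/μ) = 2π√(7016³/398600) = 5848.5 s = 97.48 min.
Single-satellite node shift = (5848.5/86166) × 360° = 24.43°.
With 7 satellites evenly phased, successive equator crossings are 24.43/7 = 3.491° apart.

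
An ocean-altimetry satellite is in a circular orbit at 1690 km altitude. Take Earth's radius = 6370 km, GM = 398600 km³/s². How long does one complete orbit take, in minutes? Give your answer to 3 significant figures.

120 min

Semi-major axis a = 6370 + 1690 = 8060 km. Period T = 2π√(a³/μ) = 2π√(8060³/398600) = 7201.3 s = 120.02 min.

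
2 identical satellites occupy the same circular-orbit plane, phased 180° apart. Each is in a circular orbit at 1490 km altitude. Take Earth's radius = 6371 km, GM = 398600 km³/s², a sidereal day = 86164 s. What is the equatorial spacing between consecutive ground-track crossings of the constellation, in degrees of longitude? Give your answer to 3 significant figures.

14.5°

Semi-major axis a = 6371 + 1490 = 7861 km. Period T = 2π√(a³/μ) = 2π√(7861³/398600) = 6936.3 s = 115.61 min.
Single-satellite node shift = (6936.3/86164) × 360° = 28.98°.
With 2 satellites evenly phased, successive equator crossings are 28.98/2 = 14.490° apart.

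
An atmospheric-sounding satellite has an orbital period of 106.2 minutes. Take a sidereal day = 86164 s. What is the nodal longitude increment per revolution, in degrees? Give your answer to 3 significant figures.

T = 106.2 min = 6372.0 s.
During one orbit Earth rotates (6372.0 / 86164) × 360° = 26.62°.

26.6°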